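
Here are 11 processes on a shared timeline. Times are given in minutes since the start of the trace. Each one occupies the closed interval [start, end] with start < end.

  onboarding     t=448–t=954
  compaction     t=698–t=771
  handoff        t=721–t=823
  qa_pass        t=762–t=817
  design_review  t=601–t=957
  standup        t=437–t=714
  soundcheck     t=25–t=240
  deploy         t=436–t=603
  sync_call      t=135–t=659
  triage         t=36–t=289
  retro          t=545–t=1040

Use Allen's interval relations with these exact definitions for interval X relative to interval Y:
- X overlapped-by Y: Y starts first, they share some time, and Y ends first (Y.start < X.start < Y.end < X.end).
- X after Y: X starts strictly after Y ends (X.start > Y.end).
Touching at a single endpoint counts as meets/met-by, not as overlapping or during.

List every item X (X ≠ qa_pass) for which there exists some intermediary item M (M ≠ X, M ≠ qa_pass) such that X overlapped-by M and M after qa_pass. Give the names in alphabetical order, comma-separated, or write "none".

Target qa_pass = [t=762, t=817].
Intermediaries M with M after qa_pass: none.
Union: none.

none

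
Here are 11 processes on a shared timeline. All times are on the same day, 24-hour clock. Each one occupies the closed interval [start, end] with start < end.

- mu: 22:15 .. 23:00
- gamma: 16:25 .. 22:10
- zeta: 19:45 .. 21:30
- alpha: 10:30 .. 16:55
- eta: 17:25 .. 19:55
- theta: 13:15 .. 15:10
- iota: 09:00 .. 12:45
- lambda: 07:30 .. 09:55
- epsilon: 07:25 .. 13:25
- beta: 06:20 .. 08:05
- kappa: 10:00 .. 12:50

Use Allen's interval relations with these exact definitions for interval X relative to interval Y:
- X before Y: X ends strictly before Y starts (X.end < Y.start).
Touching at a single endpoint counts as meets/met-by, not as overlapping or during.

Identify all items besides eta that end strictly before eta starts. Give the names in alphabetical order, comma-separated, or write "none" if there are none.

alpha, beta, epsilon, iota, kappa, lambda, theta

Target eta = [17:25, 19:55].
alpha [10:30, 16:55] → before → yes.
beta [06:20, 08:05] → before → yes.
epsilon [07:25, 13:25] → before → yes.
gamma [16:25, 22:10] → contains → no.
iota [09:00, 12:45] → before → yes.
kappa [10:00, 12:50] → before → yes.
lambda [07:30, 09:55] → before → yes.
mu [22:15, 23:00] → after → no.
theta [13:15, 15:10] → before → yes.
zeta [19:45, 21:30] → overlapped-by → no.
Result: alpha, beta, epsilon, iota, kappa, lambda, theta.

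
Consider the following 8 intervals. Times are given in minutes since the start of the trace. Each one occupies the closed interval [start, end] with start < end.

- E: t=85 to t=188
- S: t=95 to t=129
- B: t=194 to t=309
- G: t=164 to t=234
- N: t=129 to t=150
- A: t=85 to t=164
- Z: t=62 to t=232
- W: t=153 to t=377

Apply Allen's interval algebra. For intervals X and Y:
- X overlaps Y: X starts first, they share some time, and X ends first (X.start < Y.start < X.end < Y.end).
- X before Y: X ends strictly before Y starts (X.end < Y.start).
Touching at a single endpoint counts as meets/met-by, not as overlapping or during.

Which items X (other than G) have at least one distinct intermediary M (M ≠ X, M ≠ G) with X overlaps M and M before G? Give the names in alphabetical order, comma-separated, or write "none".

none

Target G = [t=164, t=234].
Intermediaries M with M before G: N, S.
Via N — items with X overlaps N: none.
Via S — items with X overlaps S: none.
Union: none.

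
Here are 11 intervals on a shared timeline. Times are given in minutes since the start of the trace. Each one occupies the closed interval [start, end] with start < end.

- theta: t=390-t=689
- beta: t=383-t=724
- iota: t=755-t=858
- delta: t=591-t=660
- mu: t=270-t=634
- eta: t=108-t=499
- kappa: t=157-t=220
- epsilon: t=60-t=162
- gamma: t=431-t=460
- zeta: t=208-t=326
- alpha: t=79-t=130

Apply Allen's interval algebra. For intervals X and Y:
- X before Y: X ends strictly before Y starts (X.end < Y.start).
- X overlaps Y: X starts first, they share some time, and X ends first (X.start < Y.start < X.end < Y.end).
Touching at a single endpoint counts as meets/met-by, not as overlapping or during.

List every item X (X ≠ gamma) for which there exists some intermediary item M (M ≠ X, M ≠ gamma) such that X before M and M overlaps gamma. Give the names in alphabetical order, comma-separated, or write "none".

none

Target gamma = [t=431, t=460].
Intermediaries M with M overlaps gamma: none.
Union: none.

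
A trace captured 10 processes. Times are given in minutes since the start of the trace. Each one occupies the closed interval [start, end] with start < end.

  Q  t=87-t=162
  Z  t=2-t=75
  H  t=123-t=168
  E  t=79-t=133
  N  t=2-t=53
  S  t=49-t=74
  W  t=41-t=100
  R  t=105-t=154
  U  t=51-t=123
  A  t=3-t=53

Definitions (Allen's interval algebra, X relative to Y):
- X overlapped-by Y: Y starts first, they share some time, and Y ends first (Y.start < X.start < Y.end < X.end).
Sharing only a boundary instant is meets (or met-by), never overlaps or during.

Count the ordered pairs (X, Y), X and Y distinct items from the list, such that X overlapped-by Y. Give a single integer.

Checking all 90 ordered pairs for relation 'overlapped-by'; matching pairs in alphabetical order:
(E, U): E overlapped-by U ✓
(E, W): E overlapped-by W ✓
(H, E): H overlapped-by E ✓
(H, Q): H overlapped-by Q ✓
(H, R): H overlapped-by R ✓
(Q, E): Q overlapped-by E ✓
(Q, U): Q overlapped-by U ✓
(Q, W): Q overlapped-by W ✓
(R, E): R overlapped-by E ✓
(R, U): R overlapped-by U ✓
(S, A): S overlapped-by A ✓
(S, N): S overlapped-by N ✓
(U, A): U overlapped-by A ✓
(U, N): U overlapped-by N ✓
(U, S): U overlapped-by S ✓
(U, W): U overlapped-by W ✓
(U, Z): U overlapped-by Z ✓
(W, A): W overlapped-by A ✓
(W, N): W overlapped-by N ✓
(W, Z): W overlapped-by Z ✓
Count: 20.

20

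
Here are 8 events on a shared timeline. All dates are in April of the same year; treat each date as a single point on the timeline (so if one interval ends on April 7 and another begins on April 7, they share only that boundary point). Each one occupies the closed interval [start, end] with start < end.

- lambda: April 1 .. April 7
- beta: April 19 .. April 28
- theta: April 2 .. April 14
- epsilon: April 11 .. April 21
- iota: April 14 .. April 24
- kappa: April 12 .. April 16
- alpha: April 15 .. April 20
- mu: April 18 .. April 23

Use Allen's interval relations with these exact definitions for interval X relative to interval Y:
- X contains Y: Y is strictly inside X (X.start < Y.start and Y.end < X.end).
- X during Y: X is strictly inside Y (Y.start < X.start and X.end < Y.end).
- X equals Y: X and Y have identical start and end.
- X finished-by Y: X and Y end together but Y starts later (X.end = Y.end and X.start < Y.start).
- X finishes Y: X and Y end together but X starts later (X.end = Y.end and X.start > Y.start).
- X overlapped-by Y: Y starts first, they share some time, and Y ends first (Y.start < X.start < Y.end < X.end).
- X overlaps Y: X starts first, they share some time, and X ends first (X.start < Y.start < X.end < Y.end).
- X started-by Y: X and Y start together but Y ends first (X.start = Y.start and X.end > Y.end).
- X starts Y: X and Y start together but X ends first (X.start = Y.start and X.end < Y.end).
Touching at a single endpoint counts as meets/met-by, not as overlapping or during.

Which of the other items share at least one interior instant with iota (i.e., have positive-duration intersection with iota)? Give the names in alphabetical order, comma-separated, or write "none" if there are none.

alpha, beta, epsilon, kappa, mu

Target iota = [April 14, April 24].
alpha [April 15, April 20] → during → yes.
beta [April 19, April 28] → overlapped-by → yes.
epsilon [April 11, April 21] → overlaps → yes.
kappa [April 12, April 16] → overlaps → yes.
lambda [April 1, April 7] → before → no.
mu [April 18, April 23] → during → yes.
theta [April 2, April 14] → meets → no.
Result: alpha, beta, epsilon, kappa, mu.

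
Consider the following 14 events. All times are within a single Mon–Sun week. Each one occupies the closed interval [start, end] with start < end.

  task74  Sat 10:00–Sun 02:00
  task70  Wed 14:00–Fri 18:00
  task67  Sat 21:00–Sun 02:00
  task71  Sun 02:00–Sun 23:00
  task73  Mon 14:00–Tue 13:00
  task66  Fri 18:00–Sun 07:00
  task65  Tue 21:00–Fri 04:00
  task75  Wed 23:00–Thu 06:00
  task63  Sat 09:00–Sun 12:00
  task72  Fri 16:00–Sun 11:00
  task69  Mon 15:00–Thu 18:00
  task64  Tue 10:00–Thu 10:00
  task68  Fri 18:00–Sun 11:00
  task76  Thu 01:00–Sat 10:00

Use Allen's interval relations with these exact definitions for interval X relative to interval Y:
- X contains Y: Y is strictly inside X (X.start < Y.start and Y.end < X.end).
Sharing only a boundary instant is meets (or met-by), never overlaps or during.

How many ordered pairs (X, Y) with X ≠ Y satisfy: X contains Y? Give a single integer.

14

Checking all 182 ordered pairs for relation 'contains'; matching pairs in alphabetical order:
(task63, task67): task63 contains task67 ✓
(task63, task74): task63 contains task74 ✓
(task64, task75): task64 contains task75 ✓
(task65, task75): task65 contains task75 ✓
(task66, task67): task66 contains task67 ✓
(task66, task74): task66 contains task74 ✓
(task68, task67): task68 contains task67 ✓
(task68, task74): task68 contains task74 ✓
(task69, task64): task69 contains task64 ✓
(task69, task75): task69 contains task75 ✓
(task70, task75): task70 contains task75 ✓
(task72, task66): task72 contains task66 ✓
(task72, task67): task72 contains task67 ✓
(task72, task74): task72 contains task74 ✓
Count: 14.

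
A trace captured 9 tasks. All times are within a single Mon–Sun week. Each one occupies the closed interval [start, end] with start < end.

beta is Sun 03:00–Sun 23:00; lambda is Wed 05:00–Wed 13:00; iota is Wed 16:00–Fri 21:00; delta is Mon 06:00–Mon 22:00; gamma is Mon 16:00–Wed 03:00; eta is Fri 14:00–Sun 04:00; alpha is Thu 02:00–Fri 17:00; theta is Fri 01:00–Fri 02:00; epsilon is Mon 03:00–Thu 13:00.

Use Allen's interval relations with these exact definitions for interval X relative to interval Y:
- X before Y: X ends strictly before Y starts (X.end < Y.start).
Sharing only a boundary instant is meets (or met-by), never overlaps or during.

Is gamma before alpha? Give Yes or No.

gamma = [Mon 16:00, Wed 03:00], alpha = [Thu 02:00, Fri 17:00].
Actual relation of gamma to alpha: before.
Asked whether 'before' holds → Yes.

Yes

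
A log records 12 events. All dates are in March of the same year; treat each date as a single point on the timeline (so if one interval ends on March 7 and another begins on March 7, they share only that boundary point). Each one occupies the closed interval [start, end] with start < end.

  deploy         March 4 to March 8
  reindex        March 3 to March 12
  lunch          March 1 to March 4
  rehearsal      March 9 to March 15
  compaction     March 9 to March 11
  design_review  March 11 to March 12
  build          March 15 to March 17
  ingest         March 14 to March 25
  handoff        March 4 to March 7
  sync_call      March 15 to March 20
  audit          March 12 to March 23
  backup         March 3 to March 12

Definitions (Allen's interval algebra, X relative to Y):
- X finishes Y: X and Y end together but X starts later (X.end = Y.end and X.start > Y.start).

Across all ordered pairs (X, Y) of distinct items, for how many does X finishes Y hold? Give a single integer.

2

Checking all 132 ordered pairs for relation 'finishes'; matching pairs in alphabetical order:
(design_review, backup): design_review finishes backup ✓
(design_review, reindex): design_review finishes reindex ✓
Count: 2.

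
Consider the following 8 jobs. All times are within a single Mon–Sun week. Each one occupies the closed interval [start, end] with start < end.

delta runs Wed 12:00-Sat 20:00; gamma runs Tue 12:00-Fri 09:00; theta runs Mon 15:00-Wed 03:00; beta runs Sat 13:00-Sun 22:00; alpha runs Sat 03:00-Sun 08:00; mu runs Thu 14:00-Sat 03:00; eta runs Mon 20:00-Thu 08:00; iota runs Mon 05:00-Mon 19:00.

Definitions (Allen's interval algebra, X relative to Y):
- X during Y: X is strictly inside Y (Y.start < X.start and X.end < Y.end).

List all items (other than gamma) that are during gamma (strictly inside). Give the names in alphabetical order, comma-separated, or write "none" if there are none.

Target gamma = [Tue 12:00, Fri 09:00].
alpha [Sat 03:00, Sun 08:00] → after → no.
beta [Sat 13:00, Sun 22:00] → after → no.
delta [Wed 12:00, Sat 20:00] → overlapped-by → no.
eta [Mon 20:00, Thu 08:00] → overlaps → no.
iota [Mon 05:00, Mon 19:00] → before → no.
mu [Thu 14:00, Sat 03:00] → overlapped-by → no.
theta [Mon 15:00, Wed 03:00] → overlaps → no.
Result: none.

none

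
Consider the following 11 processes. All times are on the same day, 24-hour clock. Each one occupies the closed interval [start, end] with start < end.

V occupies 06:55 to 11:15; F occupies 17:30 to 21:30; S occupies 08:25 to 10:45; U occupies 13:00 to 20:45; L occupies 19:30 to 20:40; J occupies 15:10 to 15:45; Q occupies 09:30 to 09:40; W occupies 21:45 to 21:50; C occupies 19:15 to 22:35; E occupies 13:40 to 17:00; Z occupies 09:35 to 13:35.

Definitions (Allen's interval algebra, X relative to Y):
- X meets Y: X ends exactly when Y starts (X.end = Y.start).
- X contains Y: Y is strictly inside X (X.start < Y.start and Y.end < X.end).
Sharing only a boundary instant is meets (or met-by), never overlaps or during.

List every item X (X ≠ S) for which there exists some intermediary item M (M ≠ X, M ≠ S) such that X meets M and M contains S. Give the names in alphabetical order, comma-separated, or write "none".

none

Target S = [08:25, 10:45].
Intermediaries M with M contains S: V.
Via V — items with X meets V: none.
Union: none.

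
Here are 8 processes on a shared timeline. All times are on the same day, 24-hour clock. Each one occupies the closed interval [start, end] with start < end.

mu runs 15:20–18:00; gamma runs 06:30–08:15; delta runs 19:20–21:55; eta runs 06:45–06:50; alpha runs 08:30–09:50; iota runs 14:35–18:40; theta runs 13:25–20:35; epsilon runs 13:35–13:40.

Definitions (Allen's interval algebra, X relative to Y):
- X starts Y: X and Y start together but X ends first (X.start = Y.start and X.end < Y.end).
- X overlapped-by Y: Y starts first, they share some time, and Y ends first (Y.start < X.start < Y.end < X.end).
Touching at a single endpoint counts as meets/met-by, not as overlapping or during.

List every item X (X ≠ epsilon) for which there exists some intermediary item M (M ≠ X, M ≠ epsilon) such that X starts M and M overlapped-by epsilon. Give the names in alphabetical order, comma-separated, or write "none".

none

Target epsilon = [13:35, 13:40].
Intermediaries M with M overlapped-by epsilon: none.
Union: none.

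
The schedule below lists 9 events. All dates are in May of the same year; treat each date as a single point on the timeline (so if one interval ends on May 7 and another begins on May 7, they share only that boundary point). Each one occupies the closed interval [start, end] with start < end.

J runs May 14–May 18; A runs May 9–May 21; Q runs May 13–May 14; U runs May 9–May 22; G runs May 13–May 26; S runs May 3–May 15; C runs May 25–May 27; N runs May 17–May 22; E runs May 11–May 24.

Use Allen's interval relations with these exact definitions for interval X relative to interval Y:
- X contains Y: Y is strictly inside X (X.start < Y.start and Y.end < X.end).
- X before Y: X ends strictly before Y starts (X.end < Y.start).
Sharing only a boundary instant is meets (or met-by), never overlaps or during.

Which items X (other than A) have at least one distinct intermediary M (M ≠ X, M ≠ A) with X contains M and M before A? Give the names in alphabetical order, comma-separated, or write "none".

Target A = [May 9, May 21].
Intermediaries M with M before A: none.
Union: none.

none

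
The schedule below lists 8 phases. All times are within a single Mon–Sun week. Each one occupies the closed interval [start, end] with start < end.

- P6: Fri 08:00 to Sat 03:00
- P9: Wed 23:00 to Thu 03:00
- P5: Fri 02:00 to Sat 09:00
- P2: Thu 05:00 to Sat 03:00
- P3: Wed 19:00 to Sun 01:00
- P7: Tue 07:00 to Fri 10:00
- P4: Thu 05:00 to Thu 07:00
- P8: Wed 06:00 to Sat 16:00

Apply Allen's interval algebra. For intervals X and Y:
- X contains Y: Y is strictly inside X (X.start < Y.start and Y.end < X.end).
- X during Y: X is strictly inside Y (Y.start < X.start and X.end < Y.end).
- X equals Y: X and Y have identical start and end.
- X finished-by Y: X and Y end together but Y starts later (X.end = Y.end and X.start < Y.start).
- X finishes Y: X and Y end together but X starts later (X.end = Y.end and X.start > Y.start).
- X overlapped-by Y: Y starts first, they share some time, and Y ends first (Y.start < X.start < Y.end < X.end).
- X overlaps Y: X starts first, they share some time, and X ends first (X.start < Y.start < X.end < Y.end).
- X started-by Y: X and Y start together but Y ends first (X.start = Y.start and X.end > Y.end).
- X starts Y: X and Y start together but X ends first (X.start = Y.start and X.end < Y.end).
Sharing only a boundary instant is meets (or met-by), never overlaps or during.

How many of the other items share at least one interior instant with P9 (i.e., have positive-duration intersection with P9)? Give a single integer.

Target P9 = [Wed 23:00, Thu 03:00].
P2 [Thu 05:00, Sat 03:00] → after → no.
P3 [Wed 19:00, Sun 01:00] → contains → counts.
P4 [Thu 05:00, Thu 07:00] → after → no.
P5 [Fri 02:00, Sat 09:00] → after → no.
P6 [Fri 08:00, Sat 03:00] → after → no.
P7 [Tue 07:00, Fri 10:00] → contains → counts.
P8 [Wed 06:00, Sat 16:00] → contains → counts.
Total: 3.

3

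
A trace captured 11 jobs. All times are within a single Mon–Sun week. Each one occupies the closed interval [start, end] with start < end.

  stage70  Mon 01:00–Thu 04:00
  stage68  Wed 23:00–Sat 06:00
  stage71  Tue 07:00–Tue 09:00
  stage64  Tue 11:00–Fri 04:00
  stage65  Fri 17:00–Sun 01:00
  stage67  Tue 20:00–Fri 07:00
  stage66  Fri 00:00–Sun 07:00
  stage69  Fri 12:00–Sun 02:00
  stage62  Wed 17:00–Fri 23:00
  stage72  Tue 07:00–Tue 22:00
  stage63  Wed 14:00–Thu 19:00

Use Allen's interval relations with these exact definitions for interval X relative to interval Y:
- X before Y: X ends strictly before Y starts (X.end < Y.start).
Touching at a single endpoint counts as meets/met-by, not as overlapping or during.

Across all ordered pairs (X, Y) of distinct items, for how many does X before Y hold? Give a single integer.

24

Checking all 110 ordered pairs for relation 'before'; matching pairs in alphabetical order:
(stage63, stage65): stage63 before stage65 ✓
(stage63, stage66): stage63 before stage66 ✓
(stage63, stage69): stage63 before stage69 ✓
(stage64, stage65): stage64 before stage65 ✓
(stage64, stage69): stage64 before stage69 ✓
(stage67, stage65): stage67 before stage65 ✓
(stage67, stage69): stage67 before stage69 ✓
(stage70, stage65): stage70 before stage65 ✓
(stage70, stage66): stage70 before stage66 ✓
(stage70, stage69): stage70 before stage69 ✓
(stage71, stage62): stage71 before stage62 ✓
(stage71, stage63): stage71 before stage63 ✓
(stage71, stage64): stage71 before stage64 ✓
(stage71, stage65): stage71 before stage65 ✓
(stage71, stage66): stage71 before stage66 ✓
(stage71, stage67): stage71 before stage67 ✓
(stage71, stage68): stage71 before stage68 ✓
(stage71, stage69): stage71 before stage69 ✓
(stage72, stage62): stage72 before stage62 ✓
(stage72, stage63): stage72 before stage63 ✓
(stage72, stage65): stage72 before stage65 ✓
(stage72, stage66): stage72 before stage66 ✓
(stage72, stage68): stage72 before stage68 ✓
(stage72, stage69): stage72 before stage69 ✓
Count: 24.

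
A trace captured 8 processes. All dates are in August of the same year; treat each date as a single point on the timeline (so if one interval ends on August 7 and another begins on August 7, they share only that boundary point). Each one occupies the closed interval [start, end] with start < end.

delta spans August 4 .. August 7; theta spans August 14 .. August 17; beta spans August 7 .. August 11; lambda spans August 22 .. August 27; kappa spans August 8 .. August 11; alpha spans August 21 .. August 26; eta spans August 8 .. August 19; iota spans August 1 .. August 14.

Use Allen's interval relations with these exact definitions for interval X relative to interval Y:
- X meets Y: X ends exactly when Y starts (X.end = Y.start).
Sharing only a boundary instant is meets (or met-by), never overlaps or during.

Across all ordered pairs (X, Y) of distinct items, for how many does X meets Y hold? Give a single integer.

2

Checking all 56 ordered pairs for relation 'meets'; matching pairs in alphabetical order:
(delta, beta): delta meets beta ✓
(iota, theta): iota meets theta ✓
Count: 2.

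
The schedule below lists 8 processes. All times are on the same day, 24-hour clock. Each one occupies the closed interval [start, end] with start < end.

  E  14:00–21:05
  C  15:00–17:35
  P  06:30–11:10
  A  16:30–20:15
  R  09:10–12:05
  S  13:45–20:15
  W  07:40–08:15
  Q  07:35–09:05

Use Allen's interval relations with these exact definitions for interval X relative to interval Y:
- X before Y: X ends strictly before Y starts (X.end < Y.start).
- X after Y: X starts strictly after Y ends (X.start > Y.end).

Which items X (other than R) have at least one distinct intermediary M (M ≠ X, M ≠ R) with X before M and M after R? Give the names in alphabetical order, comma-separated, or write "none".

Target R = [09:10, 12:05].
Intermediaries M with M after R: A, C, E, S.
Via A — items with X before A: P, Q, W.
Via C — items with X before C: P, Q, W.
Via E — items with X before E: P, Q, W.
Via S — items with X before S: P, Q, W.
Union: P, Q, W.

P, Q, W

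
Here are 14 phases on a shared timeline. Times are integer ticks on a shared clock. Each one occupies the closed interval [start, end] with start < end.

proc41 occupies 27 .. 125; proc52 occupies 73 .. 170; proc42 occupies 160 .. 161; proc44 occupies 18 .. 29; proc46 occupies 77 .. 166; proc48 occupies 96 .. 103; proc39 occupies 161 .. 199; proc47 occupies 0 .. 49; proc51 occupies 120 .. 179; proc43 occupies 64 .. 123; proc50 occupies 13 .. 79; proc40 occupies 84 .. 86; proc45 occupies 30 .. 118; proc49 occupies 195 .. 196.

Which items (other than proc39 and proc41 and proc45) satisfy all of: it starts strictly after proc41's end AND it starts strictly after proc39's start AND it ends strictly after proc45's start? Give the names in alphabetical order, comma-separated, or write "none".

Conditions: its start is strictly after proc41's end (X.start > 125) AND its start is strictly after proc39's start (X.start > 161) AND its end is strictly after proc45's start (X.end > 30).
proc40: start 84 > 125? ✗; start 84 > 161? ✗; end 86 > 30? ✓ → no.
proc42: start 160 > 125? ✓; start 160 > 161? ✗; end 161 > 30? ✓ → no.
proc43: start 64 > 125? ✗; start 64 > 161? ✗; end 123 > 30? ✓ → no.
proc44: start 18 > 125? ✗; start 18 > 161? ✗; end 29 > 30? ✗ → no.
proc46: start 77 > 125? ✗; start 77 > 161? ✗; end 166 > 30? ✓ → no.
proc47: start 0 > 125? ✗; start 0 > 161? ✗; end 49 > 30? ✓ → no.
proc48: start 96 > 125? ✗; start 96 > 161? ✗; end 103 > 30? ✓ → no.
proc49: start 195 > 125? ✓; start 195 > 161? ✓; end 196 > 30? ✓ → yes.
proc50: start 13 > 125? ✗; start 13 > 161? ✗; end 79 > 30? ✓ → no.
proc51: start 120 > 125? ✗; start 120 > 161? ✗; end 179 > 30? ✓ → no.
proc52: start 73 > 125? ✗; start 73 > 161? ✗; end 170 > 30? ✓ → no.
Result: proc49.

proc49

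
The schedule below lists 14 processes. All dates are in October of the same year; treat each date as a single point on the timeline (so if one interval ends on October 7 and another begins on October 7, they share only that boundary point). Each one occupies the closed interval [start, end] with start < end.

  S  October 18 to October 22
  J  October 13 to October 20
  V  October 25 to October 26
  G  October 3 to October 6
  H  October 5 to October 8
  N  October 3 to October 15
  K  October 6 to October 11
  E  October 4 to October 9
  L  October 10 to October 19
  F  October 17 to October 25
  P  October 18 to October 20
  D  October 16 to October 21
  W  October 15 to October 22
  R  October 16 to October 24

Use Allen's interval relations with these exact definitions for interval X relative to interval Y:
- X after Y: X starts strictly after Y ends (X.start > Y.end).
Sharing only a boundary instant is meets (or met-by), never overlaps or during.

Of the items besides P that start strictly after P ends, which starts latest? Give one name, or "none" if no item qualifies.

V

Target P = [October 18, October 20].
D [October 16, October 21] → contains → excluded.
E [October 4, October 9] → before → excluded.
F [October 17, October 25] → contains → excluded.
G [October 3, October 6] → before → excluded.
H [October 5, October 8] → before → excluded.
J [October 13, October 20] → finished-by → excluded.
K [October 6, October 11] → before → excluded.
L [October 10, October 19] → overlaps → excluded.
N [October 3, October 15] → before → excluded.
R [October 16, October 24] → contains → excluded.
S [October 18, October 22] → started-by → excluded.
V [October 25, October 26] → after → candidate.
W [October 15, October 22] → contains → excluded.
Among candidates, latest start is October 25 → V.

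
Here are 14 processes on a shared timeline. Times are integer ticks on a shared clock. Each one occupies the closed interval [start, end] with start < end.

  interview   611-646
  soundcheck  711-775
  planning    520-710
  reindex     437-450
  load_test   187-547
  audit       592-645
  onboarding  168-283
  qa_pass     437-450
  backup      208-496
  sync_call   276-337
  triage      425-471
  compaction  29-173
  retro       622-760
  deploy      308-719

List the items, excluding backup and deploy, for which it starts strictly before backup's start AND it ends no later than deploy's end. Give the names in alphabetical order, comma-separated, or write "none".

Conditions: its start is strictly before backup's start (X.start < 208) AND its end is no later than deploy's end (X.end <= 719).
audit: start 592 < 208? ✗; end 645 <= 719? ✓ → no.
compaction: start 29 < 208? ✓; end 173 <= 719? ✓ → yes.
interview: start 611 < 208? ✗; end 646 <= 719? ✓ → no.
load_test: start 187 < 208? ✓; end 547 <= 719? ✓ → yes.
onboarding: start 168 < 208? ✓; end 283 <= 719? ✓ → yes.
planning: start 520 < 208? ✗; end 710 <= 719? ✓ → no.
qa_pass: start 437 < 208? ✗; end 450 <= 719? ✓ → no.
reindex: start 437 < 208? ✗; end 450 <= 719? ✓ → no.
retro: start 622 < 208? ✗; end 760 <= 719? ✗ → no.
soundcheck: start 711 < 208? ✗; end 775 <= 719? ✗ → no.
sync_call: start 276 < 208? ✗; end 337 <= 719? ✓ → no.
triage: start 425 < 208? ✗; end 471 <= 719? ✓ → no.
Result: compaction, load_test, onboarding.

compaction, load_test, onboarding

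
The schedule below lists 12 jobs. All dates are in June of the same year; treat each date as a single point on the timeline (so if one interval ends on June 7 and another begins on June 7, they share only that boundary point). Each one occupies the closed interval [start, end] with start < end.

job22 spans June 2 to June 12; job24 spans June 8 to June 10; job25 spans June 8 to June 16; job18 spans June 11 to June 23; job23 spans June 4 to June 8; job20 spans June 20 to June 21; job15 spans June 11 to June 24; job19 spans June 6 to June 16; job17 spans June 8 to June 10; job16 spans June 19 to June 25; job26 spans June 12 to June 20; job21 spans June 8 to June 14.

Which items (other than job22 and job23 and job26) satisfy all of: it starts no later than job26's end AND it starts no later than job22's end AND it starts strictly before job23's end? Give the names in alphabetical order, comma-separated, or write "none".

job19

Conditions: its start is no later than job26's end (X.start <= June 20) AND its start is no later than job22's end (X.start <= June 12) AND its start is strictly before job23's end (X.start < June 8).
job15: start June 11 <= June 20? ✓; start June 11 <= June 12? ✓; start June 11 < June 8? ✗ → no.
job16: start June 19 <= June 20? ✓; start June 19 <= June 12? ✗; start June 19 < June 8? ✗ → no.
job17: start June 8 <= June 20? ✓; start June 8 <= June 12? ✓; start June 8 < June 8? ✗ → no.
job18: start June 11 <= June 20? ✓; start June 11 <= June 12? ✓; start June 11 < June 8? ✗ → no.
job19: start June 6 <= June 20? ✓; start June 6 <= June 12? ✓; start June 6 < June 8? ✓ → yes.
job20: start June 20 <= June 20? ✓; start June 20 <= June 12? ✗; start June 20 < June 8? ✗ → no.
job21: start June 8 <= June 20? ✓; start June 8 <= June 12? ✓; start June 8 < June 8? ✗ → no.
job24: start June 8 <= June 20? ✓; start June 8 <= June 12? ✓; start June 8 < June 8? ✗ → no.
job25: start June 8 <= June 20? ✓; start June 8 <= June 12? ✓; start June 8 < June 8? ✗ → no.
Result: job19.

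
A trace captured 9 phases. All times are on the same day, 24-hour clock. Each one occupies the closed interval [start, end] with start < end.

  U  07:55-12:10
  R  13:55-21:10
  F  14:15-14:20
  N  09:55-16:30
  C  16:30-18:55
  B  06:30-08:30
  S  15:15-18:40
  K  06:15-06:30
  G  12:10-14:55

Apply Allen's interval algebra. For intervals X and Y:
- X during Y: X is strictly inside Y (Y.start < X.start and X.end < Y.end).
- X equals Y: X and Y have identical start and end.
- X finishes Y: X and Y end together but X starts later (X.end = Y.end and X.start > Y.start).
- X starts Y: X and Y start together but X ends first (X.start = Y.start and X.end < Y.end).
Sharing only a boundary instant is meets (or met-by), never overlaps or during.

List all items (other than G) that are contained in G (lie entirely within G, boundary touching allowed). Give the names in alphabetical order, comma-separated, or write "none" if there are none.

Target G = [12:10, 14:55].
B [06:30, 08:30] → before → no.
C [16:30, 18:55] → after → no.
F [14:15, 14:20] → during → yes.
K [06:15, 06:30] → before → no.
N [09:55, 16:30] → contains → no.
R [13:55, 21:10] → overlapped-by → no.
S [15:15, 18:40] → after → no.
U [07:55, 12:10] → meets → no.
Result: F.

F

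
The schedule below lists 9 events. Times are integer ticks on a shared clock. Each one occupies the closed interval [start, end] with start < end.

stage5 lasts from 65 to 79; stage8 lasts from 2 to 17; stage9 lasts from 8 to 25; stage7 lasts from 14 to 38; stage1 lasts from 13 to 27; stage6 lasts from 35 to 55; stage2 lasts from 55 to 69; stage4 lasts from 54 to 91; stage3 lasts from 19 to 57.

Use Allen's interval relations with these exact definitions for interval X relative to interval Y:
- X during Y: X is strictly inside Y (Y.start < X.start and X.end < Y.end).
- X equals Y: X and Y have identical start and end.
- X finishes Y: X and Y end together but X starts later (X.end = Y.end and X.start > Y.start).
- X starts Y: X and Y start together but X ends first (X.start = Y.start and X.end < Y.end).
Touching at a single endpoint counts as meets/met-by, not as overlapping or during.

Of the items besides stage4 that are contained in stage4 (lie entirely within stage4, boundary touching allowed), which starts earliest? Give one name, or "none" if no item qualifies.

stage2

Target stage4 = [54, 91].
stage1 [13, 27] → before → excluded.
stage2 [55, 69] → during → candidate.
stage3 [19, 57] → overlaps → excluded.
stage5 [65, 79] → during → candidate.
stage6 [35, 55] → overlaps → excluded.
stage7 [14, 38] → before → excluded.
stage8 [2, 17] → before → excluded.
stage9 [8, 25] → before → excluded.
Among candidates, earliest start is 55 → stage2.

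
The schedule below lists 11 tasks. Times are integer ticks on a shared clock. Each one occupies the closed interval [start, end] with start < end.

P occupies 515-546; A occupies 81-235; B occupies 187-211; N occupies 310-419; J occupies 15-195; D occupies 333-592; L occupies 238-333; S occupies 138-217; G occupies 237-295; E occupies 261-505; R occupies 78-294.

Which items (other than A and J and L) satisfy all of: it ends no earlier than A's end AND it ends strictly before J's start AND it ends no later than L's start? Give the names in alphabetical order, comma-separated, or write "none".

Conditions: its end is no earlier than A's end (X.end >= 235) AND its end is strictly before J's start (X.end < 15) AND its end is no later than L's start (X.end <= 238).
B: end 211 >= 235? ✗; end 211 < 15? ✗; end 211 <= 238? ✓ → no.
D: end 592 >= 235? ✓; end 592 < 15? ✗; end 592 <= 238? ✗ → no.
E: end 505 >= 235? ✓; end 505 < 15? ✗; end 505 <= 238? ✗ → no.
G: end 295 >= 235? ✓; end 295 < 15? ✗; end 295 <= 238? ✗ → no.
N: end 419 >= 235? ✓; end 419 < 15? ✗; end 419 <= 238? ✗ → no.
P: end 546 >= 235? ✓; end 546 < 15? ✗; end 546 <= 238? ✗ → no.
R: end 294 >= 235? ✓; end 294 < 15? ✗; end 294 <= 238? ✗ → no.
S: end 217 >= 235? ✗; end 217 < 15? ✗; end 217 <= 238? ✓ → no.
Result: none.

none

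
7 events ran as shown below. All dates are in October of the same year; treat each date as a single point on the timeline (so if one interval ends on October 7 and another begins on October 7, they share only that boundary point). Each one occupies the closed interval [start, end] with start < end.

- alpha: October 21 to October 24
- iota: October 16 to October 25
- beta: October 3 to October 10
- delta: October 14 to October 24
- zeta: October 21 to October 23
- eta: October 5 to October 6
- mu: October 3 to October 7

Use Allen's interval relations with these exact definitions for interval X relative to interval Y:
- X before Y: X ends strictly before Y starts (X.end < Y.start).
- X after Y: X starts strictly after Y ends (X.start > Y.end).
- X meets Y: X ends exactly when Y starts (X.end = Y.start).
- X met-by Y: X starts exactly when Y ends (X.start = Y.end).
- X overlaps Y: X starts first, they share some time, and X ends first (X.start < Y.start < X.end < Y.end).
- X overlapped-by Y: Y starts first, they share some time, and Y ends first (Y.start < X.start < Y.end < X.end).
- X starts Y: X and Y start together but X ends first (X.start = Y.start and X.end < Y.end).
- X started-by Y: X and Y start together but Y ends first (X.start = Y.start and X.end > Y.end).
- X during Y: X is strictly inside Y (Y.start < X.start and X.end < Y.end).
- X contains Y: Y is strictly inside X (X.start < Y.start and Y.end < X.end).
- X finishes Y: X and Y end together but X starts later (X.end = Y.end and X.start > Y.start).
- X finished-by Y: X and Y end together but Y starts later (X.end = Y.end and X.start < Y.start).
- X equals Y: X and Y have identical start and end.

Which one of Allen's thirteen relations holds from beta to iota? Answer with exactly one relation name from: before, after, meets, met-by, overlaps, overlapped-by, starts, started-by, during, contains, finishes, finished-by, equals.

beta = [October 3, October 10]; iota = [October 16, October 25].
Compare endpoints: beta.start < iota.start, beta.start < iota.end, beta.end < iota.start, beta.end < iota.end.
That pattern is 'before'.

before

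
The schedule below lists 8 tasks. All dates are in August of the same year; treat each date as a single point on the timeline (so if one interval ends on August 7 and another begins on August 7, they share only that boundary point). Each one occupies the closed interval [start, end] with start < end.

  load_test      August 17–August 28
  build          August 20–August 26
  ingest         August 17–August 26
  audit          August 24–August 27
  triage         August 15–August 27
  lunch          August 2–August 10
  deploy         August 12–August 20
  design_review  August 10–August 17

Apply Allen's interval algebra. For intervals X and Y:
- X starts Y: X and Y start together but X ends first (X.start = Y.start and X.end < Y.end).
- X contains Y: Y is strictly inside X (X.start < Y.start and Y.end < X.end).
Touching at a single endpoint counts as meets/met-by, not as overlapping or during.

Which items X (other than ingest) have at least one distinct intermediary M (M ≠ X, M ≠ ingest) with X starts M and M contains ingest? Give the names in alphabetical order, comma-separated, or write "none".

none

Target ingest = [August 17, August 26].
Intermediaries M with M contains ingest: triage.
Via triage — items with X starts triage: none.
Union: none.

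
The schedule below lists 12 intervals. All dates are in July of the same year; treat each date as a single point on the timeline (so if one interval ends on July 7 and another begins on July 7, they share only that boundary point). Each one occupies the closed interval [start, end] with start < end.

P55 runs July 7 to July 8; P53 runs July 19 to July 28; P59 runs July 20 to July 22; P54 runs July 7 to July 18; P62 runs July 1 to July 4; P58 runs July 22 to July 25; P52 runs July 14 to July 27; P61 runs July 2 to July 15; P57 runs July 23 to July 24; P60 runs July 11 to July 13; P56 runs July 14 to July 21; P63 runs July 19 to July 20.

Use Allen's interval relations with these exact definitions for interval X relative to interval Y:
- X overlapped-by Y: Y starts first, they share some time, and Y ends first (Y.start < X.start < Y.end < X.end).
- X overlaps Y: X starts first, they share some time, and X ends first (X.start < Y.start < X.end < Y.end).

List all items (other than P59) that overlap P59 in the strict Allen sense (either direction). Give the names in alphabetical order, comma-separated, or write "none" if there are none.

P56

Target P59 = [July 20, July 22].
P52 [July 14, July 27] → contains → no.
P53 [July 19, July 28] → contains → no.
P54 [July 7, July 18] → before → no.
P55 [July 7, July 8] → before → no.
P56 [July 14, July 21] → overlaps → yes.
P57 [July 23, July 24] → after → no.
P58 [July 22, July 25] → met-by → no.
P60 [July 11, July 13] → before → no.
P61 [July 2, July 15] → before → no.
P62 [July 1, July 4] → before → no.
P63 [July 19, July 20] → meets → no.
Result: P56.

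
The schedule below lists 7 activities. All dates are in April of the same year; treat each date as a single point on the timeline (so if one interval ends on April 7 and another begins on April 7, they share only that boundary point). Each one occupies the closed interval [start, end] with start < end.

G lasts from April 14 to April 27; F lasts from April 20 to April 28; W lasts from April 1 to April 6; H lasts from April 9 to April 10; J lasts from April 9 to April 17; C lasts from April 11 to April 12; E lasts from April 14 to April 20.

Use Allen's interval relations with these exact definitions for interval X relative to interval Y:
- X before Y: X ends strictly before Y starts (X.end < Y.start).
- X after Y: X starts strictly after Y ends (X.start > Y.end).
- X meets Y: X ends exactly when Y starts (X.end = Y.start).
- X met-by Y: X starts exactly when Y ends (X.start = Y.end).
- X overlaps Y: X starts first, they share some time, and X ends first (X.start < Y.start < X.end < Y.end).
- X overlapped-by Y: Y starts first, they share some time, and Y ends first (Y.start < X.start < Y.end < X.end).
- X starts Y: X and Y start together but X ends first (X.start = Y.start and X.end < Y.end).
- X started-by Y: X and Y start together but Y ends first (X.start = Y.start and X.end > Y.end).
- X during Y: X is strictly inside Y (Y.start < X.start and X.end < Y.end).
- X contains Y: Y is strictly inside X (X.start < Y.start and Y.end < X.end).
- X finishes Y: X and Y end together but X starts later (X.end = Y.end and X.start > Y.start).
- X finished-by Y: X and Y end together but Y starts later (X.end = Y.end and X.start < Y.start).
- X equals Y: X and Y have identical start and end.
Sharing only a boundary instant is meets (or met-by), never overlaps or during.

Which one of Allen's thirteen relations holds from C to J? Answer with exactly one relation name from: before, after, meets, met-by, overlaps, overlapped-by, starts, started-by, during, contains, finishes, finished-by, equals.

C = [April 11, April 12]; J = [April 9, April 17].
Compare endpoints: C.start > J.start, C.start < J.end, C.end > J.start, C.end < J.end.
That pattern is 'during'.

during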